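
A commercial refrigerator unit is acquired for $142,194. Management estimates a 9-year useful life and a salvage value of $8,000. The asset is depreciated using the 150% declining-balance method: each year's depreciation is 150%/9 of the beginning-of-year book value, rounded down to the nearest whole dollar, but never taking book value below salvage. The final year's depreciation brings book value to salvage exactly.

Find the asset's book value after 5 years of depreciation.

Depreciable base = $142,194 − $8,000 = $134,194.
Year 1: ⌊$142,194 × 150%/9⌋ = $23,699. Book value $118,495.
Year 2: ⌊$118,495 × 150%/9⌋ = $19,749. Book value $98,746.
Year 3: ⌊$98,746 × 150%/9⌋ = $16,457. Book value $82,289.
Year 4: ⌊$82,289 × 150%/9⌋ = $13,714. Book value $68,575.
Year 5: ⌊$68,575 × 150%/9⌋ = $11,429. Book value $57,146.

$57,146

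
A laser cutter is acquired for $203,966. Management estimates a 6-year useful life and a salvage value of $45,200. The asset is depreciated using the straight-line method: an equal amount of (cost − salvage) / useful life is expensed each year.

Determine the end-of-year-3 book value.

Depreciable base = $203,966 − $45,200 = $158,766.
Annual expense = $158,766 / 6 = $26,461.
End of year 1: book value $177,505.
End of year 2: book value $151,044.
End of year 3: book value $124,583.

$124,583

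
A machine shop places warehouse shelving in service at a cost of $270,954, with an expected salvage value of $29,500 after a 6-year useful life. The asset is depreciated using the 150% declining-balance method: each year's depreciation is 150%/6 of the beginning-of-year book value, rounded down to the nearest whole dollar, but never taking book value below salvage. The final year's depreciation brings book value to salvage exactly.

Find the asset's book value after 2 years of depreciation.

Depreciable base = $270,954 − $29,500 = $241,454.
Year 1: ⌊$270,954 × 150%/6⌋ = $67,738. Book value $203,216.
Year 2: ⌊$203,216 × 150%/6⌋ = $50,804. Book value $152,412.

$152,412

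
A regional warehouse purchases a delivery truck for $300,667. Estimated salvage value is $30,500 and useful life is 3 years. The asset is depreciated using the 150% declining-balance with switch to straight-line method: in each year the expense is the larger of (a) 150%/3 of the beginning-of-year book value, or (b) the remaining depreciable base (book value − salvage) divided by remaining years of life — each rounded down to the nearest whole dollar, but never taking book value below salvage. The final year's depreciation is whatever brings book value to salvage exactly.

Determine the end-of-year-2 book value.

$75,167

Depreciable base = $300,667 − $30,500 = $270,167.
Year 1: DB = ⌊$300,667 × 150%/3⌋ = $150,333; SL = ⌊$270,167/3⌋ = $90,055 → take DB $150,333. Book value $150,334.
Year 2: DB = ⌊$150,334 × 150%/3⌋ = $75,167; SL = ⌊$119,834/2⌋ = $59,917 → take DB $75,167. Book value $75,167.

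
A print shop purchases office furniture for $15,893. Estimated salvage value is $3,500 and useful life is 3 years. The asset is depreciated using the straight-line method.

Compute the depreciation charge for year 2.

$4,131

Depreciable base = $15,893 − $3,500 = $12,393.
Annual expense = $12,393 / 3 = $4,131.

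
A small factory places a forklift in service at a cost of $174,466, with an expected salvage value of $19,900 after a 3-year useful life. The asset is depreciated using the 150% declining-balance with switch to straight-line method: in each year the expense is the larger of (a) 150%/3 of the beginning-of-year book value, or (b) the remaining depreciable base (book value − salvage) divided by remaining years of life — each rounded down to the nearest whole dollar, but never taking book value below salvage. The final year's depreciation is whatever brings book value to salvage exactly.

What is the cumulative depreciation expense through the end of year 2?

Depreciable base = $174,466 − $19,900 = $154,566.
Year 1: DB = ⌊$174,466 × 150%/3⌋ = $87,233; SL = ⌊$154,566/3⌋ = $51,522 → take DB $87,233. Book value $87,233.
Year 2: DB = ⌊$87,233 × 150%/3⌋ = $43,616; SL = ⌊$67,333/2⌋ = $33,666 → take DB $43,616. Book value $43,617.
Accumulated through year 2 = $174,466 − $43,617 = $130,849.

$130,849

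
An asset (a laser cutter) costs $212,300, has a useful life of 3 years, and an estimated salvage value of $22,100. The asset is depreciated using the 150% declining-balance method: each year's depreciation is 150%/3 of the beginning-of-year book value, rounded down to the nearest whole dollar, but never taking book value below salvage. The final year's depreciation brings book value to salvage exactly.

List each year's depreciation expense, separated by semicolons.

Depreciable base = $212,300 − $22,100 = $190,200.
Year 1: ⌊$212,300 × 150%/3⌋ = $106,150. Book value $106,150.
Year 2: ⌊$106,150 × 150%/3⌋ = $53,075. Book value $53,075.
Year 3 (final): $53,075 − $22,100 = $30,975. Book value $22,100.

$106,150; $53,075; $30,975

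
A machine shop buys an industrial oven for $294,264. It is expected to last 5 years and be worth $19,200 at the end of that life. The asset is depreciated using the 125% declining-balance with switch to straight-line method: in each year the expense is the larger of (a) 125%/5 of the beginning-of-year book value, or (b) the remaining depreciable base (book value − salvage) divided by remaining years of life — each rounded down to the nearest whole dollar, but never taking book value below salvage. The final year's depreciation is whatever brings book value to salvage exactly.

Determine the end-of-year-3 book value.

Depreciable base = $294,264 − $19,200 = $275,064.
Year 1: DB = ⌊$294,264 × 125%/5⌋ = $73,566; SL = ⌊$275,064/5⌋ = $55,012 → take DB $73,566. Book value $220,698.
Year 2: DB = ⌊$220,698 × 125%/5⌋ = $55,174; SL = ⌊$201,498/4⌋ = $50,374 → take DB $55,174. Book value $165,524.
Year 3: DB = ⌊$165,524 × 125%/5⌋ = $41,381; SL = ⌊$146,324/3⌋ = $48,774 → take SL $48,774. Book value $116,750.

$116,750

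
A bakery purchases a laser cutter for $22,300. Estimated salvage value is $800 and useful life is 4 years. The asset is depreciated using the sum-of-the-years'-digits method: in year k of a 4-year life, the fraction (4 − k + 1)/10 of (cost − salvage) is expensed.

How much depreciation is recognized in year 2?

$6,450

Depreciable base = $22,300 − $800 = $21,500.
Sum of the years' digits = 4+3+2+1 = 10.
Year 1: $21,500 × 4/10 = $8,600. Book value $13,700.
Year 2: $21,500 × 3/10 = $6,450. Book value $7,250.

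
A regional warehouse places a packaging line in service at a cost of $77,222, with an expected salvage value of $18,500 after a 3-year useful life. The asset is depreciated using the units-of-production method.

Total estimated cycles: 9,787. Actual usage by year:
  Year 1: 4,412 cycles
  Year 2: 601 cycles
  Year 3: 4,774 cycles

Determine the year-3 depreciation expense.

$28,644

Depreciable base = $77,222 − $18,500 = $58,722.
Rate = $58,722 / 9,787 cycles = $6 per cycle.
Year 1: 4,412 × $6 = $26,472. Book value $50,750.
Year 2: 601 × $6 = $3,606. Book value $47,144.
Year 3: 4,774 × $6 = $28,644. Book value $18,500.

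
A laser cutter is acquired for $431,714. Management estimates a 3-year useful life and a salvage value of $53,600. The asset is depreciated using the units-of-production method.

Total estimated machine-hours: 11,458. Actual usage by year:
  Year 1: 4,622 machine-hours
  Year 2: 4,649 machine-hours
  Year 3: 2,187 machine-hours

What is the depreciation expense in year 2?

$153,417

Depreciable base = $431,714 − $53,600 = $378,114.
Rate = $378,114 / 11,458 machine-hours = $33 per machine-hour.
Year 1: 4,622 × $33 = $152,526. Book value $279,188.
Year 2: 4,649 × $33 = $153,417. Book value $125,771.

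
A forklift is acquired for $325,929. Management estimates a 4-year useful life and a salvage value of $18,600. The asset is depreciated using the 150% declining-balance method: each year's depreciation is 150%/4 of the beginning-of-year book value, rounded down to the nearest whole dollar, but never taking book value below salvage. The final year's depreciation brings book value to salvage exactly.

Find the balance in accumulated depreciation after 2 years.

Depreciable base = $325,929 − $18,600 = $307,329.
Year 1: ⌊$325,929 × 150%/4⌋ = $122,223. Book value $203,706.
Year 2: ⌊$203,706 × 150%/4⌋ = $76,389. Book value $127,317.
Accumulated through year 2 = $325,929 − $127,317 = $198,612.

$198,612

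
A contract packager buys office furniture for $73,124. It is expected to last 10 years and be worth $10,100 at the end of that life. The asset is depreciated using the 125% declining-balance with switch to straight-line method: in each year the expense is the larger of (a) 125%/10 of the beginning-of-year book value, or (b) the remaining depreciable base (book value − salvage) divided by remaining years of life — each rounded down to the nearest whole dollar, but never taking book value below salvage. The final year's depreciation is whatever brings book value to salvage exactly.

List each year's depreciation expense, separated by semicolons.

Depreciable base = $73,124 − $10,100 = $63,024.
Year 1: DB = ⌊$73,124 × 125%/10⌋ = $9,140; SL = ⌊$63,024/10⌋ = $6,302 → take DB $9,140. Book value $63,984.
Year 2: DB = ⌊$63,984 × 125%/10⌋ = $7,998; SL = ⌊$53,884/9⌋ = $5,987 → take DB $7,998. Book value $55,986.
Year 3: DB = ⌊$55,986 × 125%/10⌋ = $6,998; SL = ⌊$45,886/8⌋ = $5,735 → take DB $6,998. Book value $48,988.
Year 4: DB = ⌊$48,988 × 125%/10⌋ = $6,123; SL = ⌊$38,888/7⌋ = $5,555 → take DB $6,123. Book value $42,865.
Year 5: DB = ⌊$42,865 × 125%/10⌋ = $5,358; SL = ⌊$32,765/6⌋ = $5,460 → take SL $5,460. Book value $37,405.
Year 6: DB = ⌊$37,405 × 125%/10⌋ = $4,675; SL = ⌊$27,305/5⌋ = $5,461 → take SL $5,461. Book value $31,944.
Year 7: DB = ⌊$31,944 × 125%/10⌋ = $3,993; SL = ⌊$21,844/4⌋ = $5,461 → take SL $5,461. Book value $26,483.
Year 8: DB = ⌊$26,483 × 125%/10⌋ = $3,310; SL = ⌊$16,383/3⌋ = $5,461 → take SL $5,461. Book value $21,022.
Year 9: DB = ⌊$21,022 × 125%/10⌋ = $2,627; SL = ⌊$10,922/2⌋ = $5,461 → take SL $5,461. Book value $15,561.
Year 10 (final): $15,561 − $10,100 = $5,461. Book value $10,100.

$9,140; $7,998; $6,998; $6,123; $5,460; $5,461; $5,461; $5,461; $5,461; $5,461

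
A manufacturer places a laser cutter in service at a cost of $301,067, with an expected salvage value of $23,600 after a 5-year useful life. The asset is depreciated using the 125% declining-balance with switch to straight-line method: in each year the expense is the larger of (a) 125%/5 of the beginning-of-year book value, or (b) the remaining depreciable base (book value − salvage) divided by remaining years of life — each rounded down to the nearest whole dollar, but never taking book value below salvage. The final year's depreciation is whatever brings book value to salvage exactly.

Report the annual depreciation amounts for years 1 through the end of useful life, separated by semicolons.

$75,266; $56,450; $48,583; $48,584; $48,584

Depreciable base = $301,067 − $23,600 = $277,467.
Year 1: DB = ⌊$301,067 × 125%/5⌋ = $75,266; SL = ⌊$277,467/5⌋ = $55,493 → take DB $75,266. Book value $225,801.
Year 2: DB = ⌊$225,801 × 125%/5⌋ = $56,450; SL = ⌊$202,201/4⌋ = $50,550 → take DB $56,450. Book value $169,351.
Year 3: DB = ⌊$169,351 × 125%/5⌋ = $42,337; SL = ⌊$145,751/3⌋ = $48,583 → take SL $48,583. Book value $120,768.
Year 4: DB = ⌊$120,768 × 125%/5⌋ = $30,192; SL = ⌊$97,168/2⌋ = $48,584 → take SL $48,584. Book value $72,184.
Year 5 (final): $72,184 − $23,600 = $48,584. Book value $23,600.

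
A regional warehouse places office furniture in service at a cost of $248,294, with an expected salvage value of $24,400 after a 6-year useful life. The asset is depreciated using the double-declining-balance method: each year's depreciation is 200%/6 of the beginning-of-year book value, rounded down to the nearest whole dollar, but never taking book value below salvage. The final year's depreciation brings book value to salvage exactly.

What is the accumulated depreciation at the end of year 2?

Depreciable base = $248,294 − $24,400 = $223,894.
Year 1: ⌊$248,294 × 200%/6⌋ = $82,764. Book value $165,530.
Year 2: ⌊$165,530 × 200%/6⌋ = $55,176. Book value $110,354.
Accumulated through year 2 = $248,294 − $110,354 = $137,940.

$137,940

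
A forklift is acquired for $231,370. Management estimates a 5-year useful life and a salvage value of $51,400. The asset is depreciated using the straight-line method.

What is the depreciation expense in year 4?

Depreciable base = $231,370 − $51,400 = $179,970.
Annual expense = $179,970 / 5 = $35,994.

$35,994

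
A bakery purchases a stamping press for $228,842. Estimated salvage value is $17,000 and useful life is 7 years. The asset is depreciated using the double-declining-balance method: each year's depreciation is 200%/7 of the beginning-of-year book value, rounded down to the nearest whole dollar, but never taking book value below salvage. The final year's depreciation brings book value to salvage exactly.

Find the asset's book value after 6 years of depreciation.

Depreciable base = $228,842 − $17,000 = $211,842.
Year 1: ⌊$228,842 × 200%/7⌋ = $65,383. Book value $163,459.
Year 2: ⌊$163,459 × 200%/7⌋ = $46,702. Book value $116,757.
Year 3: ⌊$116,757 × 200%/7⌋ = $33,359. Book value $83,398.
Year 4: ⌊$83,398 × 200%/7⌋ = $23,828. Book value $59,570.
Year 5: ⌊$59,570 × 200%/7⌋ = $17,020. Book value $42,550.
Year 6: ⌊$42,550 × 200%/7⌋ = $12,157. Book value $30,393.

$30,393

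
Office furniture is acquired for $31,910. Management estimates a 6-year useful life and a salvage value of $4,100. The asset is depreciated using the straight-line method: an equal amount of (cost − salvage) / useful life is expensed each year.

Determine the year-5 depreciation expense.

$4,635

Depreciable base = $31,910 − $4,100 = $27,810.
Annual expense = $27,810 / 6 = $4,635.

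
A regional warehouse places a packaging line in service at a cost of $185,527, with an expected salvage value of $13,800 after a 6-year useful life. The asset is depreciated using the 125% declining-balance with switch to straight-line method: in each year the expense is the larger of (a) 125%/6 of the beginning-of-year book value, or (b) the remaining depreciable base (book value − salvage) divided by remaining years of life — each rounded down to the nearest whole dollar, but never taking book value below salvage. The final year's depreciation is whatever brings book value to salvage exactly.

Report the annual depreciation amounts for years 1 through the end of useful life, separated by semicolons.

$38,651; $30,599; $25,619; $25,619; $25,619; $25,620

Depreciable base = $185,527 − $13,800 = $171,727.
Year 1: DB = ⌊$185,527 × 125%/6⌋ = $38,651; SL = ⌊$171,727/6⌋ = $28,621 → take DB $38,651. Book value $146,876.
Year 2: DB = ⌊$146,876 × 125%/6⌋ = $30,599; SL = ⌊$133,076/5⌋ = $26,615 → take DB $30,599. Book value $116,277.
Year 3: DB = ⌊$116,277 × 125%/6⌋ = $24,224; SL = ⌊$102,477/4⌋ = $25,619 → take SL $25,619. Book value $90,658.
Year 4: DB = ⌊$90,658 × 125%/6⌋ = $18,887; SL = ⌊$76,858/3⌋ = $25,619 → take SL $25,619. Book value $65,039.
Year 5: DB = ⌊$65,039 × 125%/6⌋ = $13,549; SL = ⌊$51,239/2⌋ = $25,619 → take SL $25,619. Book value $39,420.
Year 6 (final): $39,420 − $13,800 = $25,620. Book value $13,800.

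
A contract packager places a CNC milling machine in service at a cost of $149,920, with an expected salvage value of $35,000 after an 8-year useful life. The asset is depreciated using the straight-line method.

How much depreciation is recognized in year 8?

Depreciable base = $149,920 − $35,000 = $114,920.
Annual expense = $114,920 / 8 = $14,365.

$14,365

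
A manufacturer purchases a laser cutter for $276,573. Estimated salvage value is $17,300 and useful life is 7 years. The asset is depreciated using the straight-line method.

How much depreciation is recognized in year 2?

Depreciable base = $276,573 − $17,300 = $259,273.
Annual expense = $259,273 / 7 = $37,039.

$37,039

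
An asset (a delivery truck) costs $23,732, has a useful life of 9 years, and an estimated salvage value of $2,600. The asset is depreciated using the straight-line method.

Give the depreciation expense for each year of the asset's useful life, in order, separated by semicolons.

$2,348; $2,348; $2,348; $2,348; $2,348; $2,348; $2,348; $2,348; $2,348

Depreciable base = $23,732 − $2,600 = $21,132.
Annual expense = $21,132 / 9 = $2,348.
End of year 1: book value $21,384.
End of year 2: book value $19,036.
End of year 3: book value $16,688.
End of year 4: book value $14,340.
End of year 5: book value $11,992.
End of year 6: book value $9,644.
End of year 7: book value $7,296.
End of year 8: book value $4,948.
End of year 9: book value $2,600.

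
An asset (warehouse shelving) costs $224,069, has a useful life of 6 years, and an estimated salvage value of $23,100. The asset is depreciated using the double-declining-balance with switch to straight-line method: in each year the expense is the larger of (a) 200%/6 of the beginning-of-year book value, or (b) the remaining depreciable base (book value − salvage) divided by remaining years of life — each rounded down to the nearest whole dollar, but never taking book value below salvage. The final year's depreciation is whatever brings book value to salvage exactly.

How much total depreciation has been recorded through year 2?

$124,482

Depreciable base = $224,069 − $23,100 = $200,969.
Year 1: DB = ⌊$224,069 × 200%/6⌋ = $74,689; SL = ⌊$200,969/6⌋ = $33,494 → take DB $74,689. Book value $149,380.
Year 2: DB = ⌊$149,380 × 200%/6⌋ = $49,793; SL = ⌊$126,280/5⌋ = $25,256 → take DB $49,793. Book value $99,587.
Accumulated through year 2 = $224,069 − $99,587 = $124,482.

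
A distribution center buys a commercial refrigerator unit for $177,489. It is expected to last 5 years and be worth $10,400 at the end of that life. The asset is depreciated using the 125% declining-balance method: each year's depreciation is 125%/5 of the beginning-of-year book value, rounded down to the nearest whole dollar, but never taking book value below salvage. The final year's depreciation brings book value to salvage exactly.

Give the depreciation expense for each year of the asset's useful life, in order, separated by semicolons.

$44,372; $33,279; $24,959; $18,719; $45,760

Depreciable base = $177,489 − $10,400 = $167,089.
Year 1: ⌊$177,489 × 125%/5⌋ = $44,372. Book value $133,117.
Year 2: ⌊$133,117 × 125%/5⌋ = $33,279. Book value $99,838.
Year 3: ⌊$99,838 × 125%/5⌋ = $24,959. Book value $74,879.
Year 4: ⌊$74,879 × 125%/5⌋ = $18,719. Book value $56,160.
Year 5 (final): $56,160 − $10,400 = $45,760. Book value $10,400.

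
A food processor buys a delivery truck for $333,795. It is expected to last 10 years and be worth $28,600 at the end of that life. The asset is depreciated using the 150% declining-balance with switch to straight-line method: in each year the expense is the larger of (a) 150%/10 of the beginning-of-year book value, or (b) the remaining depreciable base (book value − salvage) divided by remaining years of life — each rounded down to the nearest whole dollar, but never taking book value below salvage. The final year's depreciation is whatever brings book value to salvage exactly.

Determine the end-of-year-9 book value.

Depreciable base = $333,795 − $28,600 = $305,195.
Year 1: DB = ⌊$333,795 × 150%/10⌋ = $50,069; SL = ⌊$305,195/10⌋ = $30,519 → take DB $50,069. Book value $283,726.
Year 2: DB = ⌊$283,726 × 150%/10⌋ = $42,558; SL = ⌊$255,126/9⌋ = $28,347 → take DB $42,558. Book value $241,168.
Year 3: DB = ⌊$241,168 × 150%/10⌋ = $36,175; SL = ⌊$212,568/8⌋ = $26,571 → take DB $36,175. Book value $204,993.
Year 4: DB = ⌊$204,993 × 150%/10⌋ = $30,748; SL = ⌊$176,393/7⌋ = $25,199 → take DB $30,748. Book value $174,245.
Year 5: DB = ⌊$174,245 × 150%/10⌋ = $26,136; SL = ⌊$145,645/6⌋ = $24,274 → take DB $26,136. Book value $148,109.
Year 6: DB = ⌊$148,109 × 150%/10⌋ = $22,216; SL = ⌊$119,509/5⌋ = $23,901 → take SL $23,901. Book value $124,208.
Year 7: DB = ⌊$124,208 × 150%/10⌋ = $18,631; SL = ⌊$95,608/4⌋ = $23,902 → take SL $23,902. Book value $100,306.
Year 8: DB = ⌊$100,306 × 150%/10⌋ = $15,045; SL = ⌊$71,706/3⌋ = $23,902 → take SL $23,902. Book value $76,404.
Year 9: DB = ⌊$76,404 × 150%/10⌋ = $11,460; SL = ⌊$47,804/2⌋ = $23,902 → take SL $23,902. Book value $52,502.

$52,502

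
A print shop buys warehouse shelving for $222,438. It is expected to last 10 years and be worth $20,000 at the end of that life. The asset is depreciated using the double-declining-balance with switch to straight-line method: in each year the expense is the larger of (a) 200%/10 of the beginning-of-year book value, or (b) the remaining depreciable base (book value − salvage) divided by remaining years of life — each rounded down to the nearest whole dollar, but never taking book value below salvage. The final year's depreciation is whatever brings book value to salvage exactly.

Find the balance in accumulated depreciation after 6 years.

$164,126

Depreciable base = $222,438 − $20,000 = $202,438.
Year 1: DB = ⌊$222,438 × 200%/10⌋ = $44,487; SL = ⌊$202,438/10⌋ = $20,243 → take DB $44,487. Book value $177,951.
Year 2: DB = ⌊$177,951 × 200%/10⌋ = $35,590; SL = ⌊$157,951/9⌋ = $17,550 → take DB $35,590. Book value $142,361.
Year 3: DB = ⌊$142,361 × 200%/10⌋ = $28,472; SL = ⌊$122,361/8⌋ = $15,295 → take DB $28,472. Book value $113,889.
Year 4: DB = ⌊$113,889 × 200%/10⌋ = $22,777; SL = ⌊$93,889/7⌋ = $13,412 → take DB $22,777. Book value $91,112.
Year 5: DB = ⌊$91,112 × 200%/10⌋ = $18,222; SL = ⌊$71,112/6⌋ = $11,852 → take DB $18,222. Book value $72,890.
Year 6: DB = ⌊$72,890 × 200%/10⌋ = $14,578; SL = ⌊$52,890/5⌋ = $10,578 → take DB $14,578. Book value $58,312.
Accumulated through year 6 = $222,438 − $58,312 = $164,126.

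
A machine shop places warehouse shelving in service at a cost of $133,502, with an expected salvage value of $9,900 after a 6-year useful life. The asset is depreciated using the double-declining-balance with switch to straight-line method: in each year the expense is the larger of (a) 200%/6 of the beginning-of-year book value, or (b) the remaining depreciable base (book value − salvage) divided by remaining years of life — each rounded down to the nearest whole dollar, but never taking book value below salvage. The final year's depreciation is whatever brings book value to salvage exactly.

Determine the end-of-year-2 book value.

$59,335

Depreciable base = $133,502 − $9,900 = $123,602.
Year 1: DB = ⌊$133,502 × 200%/6⌋ = $44,500; SL = ⌊$123,602/6⌋ = $20,600 → take DB $44,500. Book value $89,002.
Year 2: DB = ⌊$89,002 × 200%/6⌋ = $29,667; SL = ⌊$79,102/5⌋ = $15,820 → take DB $29,667. Book value $59,335.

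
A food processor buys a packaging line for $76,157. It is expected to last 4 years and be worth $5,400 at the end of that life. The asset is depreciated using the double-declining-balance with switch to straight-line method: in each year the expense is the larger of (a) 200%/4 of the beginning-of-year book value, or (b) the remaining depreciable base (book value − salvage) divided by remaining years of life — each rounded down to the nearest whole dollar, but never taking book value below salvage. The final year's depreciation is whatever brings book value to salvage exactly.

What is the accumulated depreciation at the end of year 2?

$57,117

Depreciable base = $76,157 − $5,400 = $70,757.
Year 1: DB = ⌊$76,157 × 200%/4⌋ = $38,078; SL = ⌊$70,757/4⌋ = $17,689 → take DB $38,078. Book value $38,079.
Year 2: DB = ⌊$38,079 × 200%/4⌋ = $19,039; SL = ⌊$32,679/3⌋ = $10,893 → take DB $19,039. Book value $19,040.
Accumulated through year 2 = $76,157 − $19,040 = $57,117.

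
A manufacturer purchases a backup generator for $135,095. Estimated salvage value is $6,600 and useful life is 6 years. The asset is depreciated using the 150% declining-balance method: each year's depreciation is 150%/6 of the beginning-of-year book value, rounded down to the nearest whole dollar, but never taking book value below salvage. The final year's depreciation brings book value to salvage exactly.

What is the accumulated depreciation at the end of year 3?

Depreciable base = $135,095 − $6,600 = $128,495.
Year 1: ⌊$135,095 × 150%/6⌋ = $33,773. Book value $101,322.
Year 2: ⌊$101,322 × 150%/6⌋ = $25,330. Book value $75,992.
Year 3: ⌊$75,992 × 150%/6⌋ = $18,998. Book value $56,994.
Accumulated through year 3 = $135,095 − $56,994 = $78,101.

$78,101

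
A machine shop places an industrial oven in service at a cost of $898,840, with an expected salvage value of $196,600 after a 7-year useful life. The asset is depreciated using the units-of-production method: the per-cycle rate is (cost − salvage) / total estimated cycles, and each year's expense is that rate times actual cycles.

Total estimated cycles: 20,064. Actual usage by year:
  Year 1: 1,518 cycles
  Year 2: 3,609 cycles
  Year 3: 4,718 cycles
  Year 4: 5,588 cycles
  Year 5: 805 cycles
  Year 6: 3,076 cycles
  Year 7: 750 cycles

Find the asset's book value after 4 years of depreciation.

Depreciable base = $898,840 − $196,600 = $702,240.
Rate = $702,240 / 20,064 cycles = $35 per cycle.
Year 1: 1,518 × $35 = $53,130. Book value $845,710.
Year 2: 3,609 × $35 = $126,315. Book value $719,395.
Year 3: 4,718 × $35 = $165,130. Book value $554,265.
Year 4: 5,588 × $35 = $195,580. Book value $358,685.

$358,685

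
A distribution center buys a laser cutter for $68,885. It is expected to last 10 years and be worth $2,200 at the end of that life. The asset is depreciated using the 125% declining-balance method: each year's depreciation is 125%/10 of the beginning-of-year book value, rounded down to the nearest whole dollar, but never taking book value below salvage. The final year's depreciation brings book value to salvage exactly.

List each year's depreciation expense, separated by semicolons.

Depreciable base = $68,885 − $2,200 = $66,685.
Year 1: ⌊$68,885 × 125%/10⌋ = $8,610. Book value $60,275.
Year 2: ⌊$60,275 × 125%/10⌋ = $7,534. Book value $52,741.
Year 3: ⌊$52,741 × 125%/10⌋ = $6,592. Book value $46,149.
Year 4: ⌊$46,149 × 125%/10⌋ = $5,768. Book value $40,381.
Year 5: ⌊$40,381 × 125%/10⌋ = $5,047. Book value $35,334.
Year 6: ⌊$35,334 × 125%/10⌋ = $4,416. Book value $30,918.
Year 7: ⌊$30,918 × 125%/10⌋ = $3,864. Book value $27,054.
Year 8: ⌊$27,054 × 125%/10⌋ = $3,381. Book value $23,673.
Year 9: ⌊$23,673 × 125%/10⌋ = $2,959. Book value $20,714.
Year 10 (final): $20,714 − $2,200 = $18,514. Book value $2,200.

$8,610; $7,534; $6,592; $5,768; $5,047; $4,416; $3,864; $3,381; $2,959; $18,514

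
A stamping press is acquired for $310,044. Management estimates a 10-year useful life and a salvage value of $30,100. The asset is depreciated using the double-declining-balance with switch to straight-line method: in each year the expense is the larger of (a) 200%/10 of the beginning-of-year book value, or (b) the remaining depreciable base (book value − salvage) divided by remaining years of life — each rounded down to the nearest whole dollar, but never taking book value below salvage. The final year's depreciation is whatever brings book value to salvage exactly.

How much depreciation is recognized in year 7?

$16,255

Depreciable base = $310,044 − $30,100 = $279,944.
Year 1: DB = ⌊$310,044 × 200%/10⌋ = $62,008; SL = ⌊$279,944/10⌋ = $27,994 → take DB $62,008. Book value $248,036.
Year 2: DB = ⌊$248,036 × 200%/10⌋ = $49,607; SL = ⌊$217,936/9⌋ = $24,215 → take DB $49,607. Book value $198,429.
Year 3: DB = ⌊$198,429 × 200%/10⌋ = $39,685; SL = ⌊$168,329/8⌋ = $21,041 → take DB $39,685. Book value $158,744.
Year 4: DB = ⌊$158,744 × 200%/10⌋ = $31,748; SL = ⌊$128,644/7⌋ = $18,377 → take DB $31,748. Book value $126,996.
Year 5: DB = ⌊$126,996 × 200%/10⌋ = $25,399; SL = ⌊$96,896/6⌋ = $16,149 → take DB $25,399. Book value $101,597.
Year 6: DB = ⌊$101,597 × 200%/10⌋ = $20,319; SL = ⌊$71,497/5⌋ = $14,299 → take DB $20,319. Book value $81,278.
Year 7: DB = ⌊$81,278 × 200%/10⌋ = $16,255; SL = ⌊$51,178/4⌋ = $12,794 → take DB $16,255. Book value $65,023.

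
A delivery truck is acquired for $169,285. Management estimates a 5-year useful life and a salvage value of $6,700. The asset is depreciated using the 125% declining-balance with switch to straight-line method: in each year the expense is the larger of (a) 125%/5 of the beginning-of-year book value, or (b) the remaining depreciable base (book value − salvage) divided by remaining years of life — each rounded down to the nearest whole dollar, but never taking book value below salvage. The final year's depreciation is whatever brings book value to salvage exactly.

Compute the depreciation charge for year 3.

Depreciable base = $169,285 − $6,700 = $162,585.
Year 1: DB = ⌊$169,285 × 125%/5⌋ = $42,321; SL = ⌊$162,585/5⌋ = $32,517 → take DB $42,321. Book value $126,964.
Year 2: DB = ⌊$126,964 × 125%/5⌋ = $31,741; SL = ⌊$120,264/4⌋ = $30,066 → take DB $31,741. Book value $95,223.
Year 3: DB = ⌊$95,223 × 125%/5⌋ = $23,805; SL = ⌊$88,523/3⌋ = $29,507 → take SL $29,507. Book value $65,716.

$29,507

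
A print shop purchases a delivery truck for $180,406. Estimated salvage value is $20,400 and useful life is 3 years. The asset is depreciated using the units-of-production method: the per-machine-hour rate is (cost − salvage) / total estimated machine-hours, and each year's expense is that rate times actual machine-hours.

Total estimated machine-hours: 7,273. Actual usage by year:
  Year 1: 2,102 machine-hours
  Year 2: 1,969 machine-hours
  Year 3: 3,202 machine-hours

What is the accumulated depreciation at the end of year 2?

$89,562

Depreciable base = $180,406 − $20,400 = $160,006.
Rate = $160,006 / 7,273 machine-hours = $22 per machine-hour.
Year 1: 2,102 × $22 = $46,244. Book value $134,162.
Year 2: 1,969 × $22 = $43,318. Book value $90,844.
Accumulated through year 2 = $180,406 − $90,844 = $89,562.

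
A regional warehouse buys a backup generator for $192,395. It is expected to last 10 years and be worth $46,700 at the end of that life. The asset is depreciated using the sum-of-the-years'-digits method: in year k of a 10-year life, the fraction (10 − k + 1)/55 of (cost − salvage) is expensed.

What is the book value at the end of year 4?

Depreciable base = $192,395 − $46,700 = $145,695.
Sum of the years' digits = 10+9+8+7+6+5+4+3+2+1 = 55.
Year 1: $145,695 × 10/55 = $26,490. Book value $165,905.
Year 2: $145,695 × 9/55 = $23,841. Book value $142,064.
Year 3: $145,695 × 8/55 = $21,192. Book value $120,872.
Year 4: $145,695 × 7/55 = $18,543. Book value $102,329.

$102,329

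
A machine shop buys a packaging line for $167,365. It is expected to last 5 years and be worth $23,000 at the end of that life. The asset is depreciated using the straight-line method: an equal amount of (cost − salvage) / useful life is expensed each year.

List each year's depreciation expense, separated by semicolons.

Depreciable base = $167,365 − $23,000 = $144,365.
Annual expense = $144,365 / 5 = $28,873.
End of year 1: book value $138,492.
End of year 2: book value $109,619.
End of year 3: book value $80,746.
End of year 4: book value $51,873.
End of year 5: book value $23,000.

$28,873; $28,873; $28,873; $28,873; $28,873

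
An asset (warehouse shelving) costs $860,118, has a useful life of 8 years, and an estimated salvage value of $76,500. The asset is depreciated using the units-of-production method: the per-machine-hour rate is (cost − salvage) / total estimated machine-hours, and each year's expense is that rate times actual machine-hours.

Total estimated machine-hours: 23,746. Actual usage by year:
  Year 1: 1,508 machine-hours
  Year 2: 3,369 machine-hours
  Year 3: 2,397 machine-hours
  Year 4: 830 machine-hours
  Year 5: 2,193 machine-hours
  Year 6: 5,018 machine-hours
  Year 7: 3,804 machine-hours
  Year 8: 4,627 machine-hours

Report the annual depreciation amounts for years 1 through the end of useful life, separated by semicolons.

Depreciable base = $860,118 − $76,500 = $783,618.
Rate = $783,618 / 23,746 machine-hours = $33 per machine-hour.
Year 1: 1,508 × $33 = $49,764. Book value $810,354.
Year 2: 3,369 × $33 = $111,177. Book value $699,177.
Year 3: 2,397 × $33 = $79,101. Book value $620,076.
Year 4: 830 × $33 = $27,390. Book value $592,686.
Year 5: 2,193 × $33 = $72,369. Book value $520,317.
Year 6: 5,018 × $33 = $165,594. Book value $354,723.
Year 7: 3,804 × $33 = $125,532. Book value $229,191.
Year 8: 4,627 × $33 = $152,691. Book value $76,500.

$49,764; $111,177; $79,101; $27,390; $72,369; $165,594; $125,532; $152,691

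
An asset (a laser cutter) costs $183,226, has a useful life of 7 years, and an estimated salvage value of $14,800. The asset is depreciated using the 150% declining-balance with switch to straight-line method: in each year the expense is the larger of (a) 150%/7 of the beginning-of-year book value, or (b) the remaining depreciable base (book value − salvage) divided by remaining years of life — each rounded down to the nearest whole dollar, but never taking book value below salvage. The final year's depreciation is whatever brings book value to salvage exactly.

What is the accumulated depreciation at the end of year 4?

Depreciable base = $183,226 − $14,800 = $168,426.
Year 1: DB = ⌊$183,226 × 150%/7⌋ = $39,262; SL = ⌊$168,426/7⌋ = $24,060 → take DB $39,262. Book value $143,964.
Year 2: DB = ⌊$143,964 × 150%/7⌋ = $30,849; SL = ⌊$129,164/6⌋ = $21,527 → take DB $30,849. Book value $113,115.
Year 3: DB = ⌊$113,115 × 150%/7⌋ = $24,238; SL = ⌊$98,315/5⌋ = $19,663 → take DB $24,238. Book value $88,877.
Year 4: DB = ⌊$88,877 × 150%/7⌋ = $19,045; SL = ⌊$74,077/4⌋ = $18,519 → take DB $19,045. Book value $69,832.
Accumulated through year 4 = $183,226 − $69,832 = $113,394.

$113,394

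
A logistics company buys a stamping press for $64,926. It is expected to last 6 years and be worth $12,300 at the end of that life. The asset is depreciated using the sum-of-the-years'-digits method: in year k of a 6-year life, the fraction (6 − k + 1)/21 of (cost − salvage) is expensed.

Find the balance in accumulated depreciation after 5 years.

Depreciable base = $64,926 − $12,300 = $52,626.
Sum of the years' digits = 6+5+4+3+2+1 = 21.
Year 1: $52,626 × 6/21 = $15,036. Book value $49,890.
Year 2: $52,626 × 5/21 = $12,530. Book value $37,360.
Year 3: $52,626 × 4/21 = $10,024. Book value $27,336.
Year 4: $52,626 × 3/21 = $7,518. Book value $19,818.
Year 5: $52,626 × 2/21 = $5,012. Book value $14,806.
Accumulated through year 5 = $64,926 − $14,806 = $50,120.

$50,120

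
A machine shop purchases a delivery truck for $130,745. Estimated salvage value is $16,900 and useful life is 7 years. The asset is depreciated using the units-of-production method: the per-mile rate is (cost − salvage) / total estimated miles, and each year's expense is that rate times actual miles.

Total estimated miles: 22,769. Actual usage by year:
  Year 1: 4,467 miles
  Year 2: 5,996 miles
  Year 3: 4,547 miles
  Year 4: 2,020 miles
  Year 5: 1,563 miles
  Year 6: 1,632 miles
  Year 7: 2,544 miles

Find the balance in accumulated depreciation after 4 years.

Depreciable base = $130,745 − $16,900 = $113,845.
Rate = $113,845 / 22,769 miles = $5 per mile.
Year 1: 4,467 × $5 = $22,335. Book value $108,410.
Year 2: 5,996 × $5 = $29,980. Book value $78,430.
Year 3: 4,547 × $5 = $22,735. Book value $55,695.
Year 4: 2,020 × $5 = $10,100. Book value $45,595.
Accumulated through year 4 = $130,745 − $45,595 = $85,150.

$85,150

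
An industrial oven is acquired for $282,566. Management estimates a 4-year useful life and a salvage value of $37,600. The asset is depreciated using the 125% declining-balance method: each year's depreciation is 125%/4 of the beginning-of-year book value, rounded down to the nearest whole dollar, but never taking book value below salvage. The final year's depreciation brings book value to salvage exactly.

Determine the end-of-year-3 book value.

Depreciable base = $282,566 − $37,600 = $244,966.
Year 1: ⌊$282,566 × 125%/4⌋ = $88,301. Book value $194,265.
Year 2: ⌊$194,265 × 125%/4⌋ = $60,707. Book value $133,558.
Year 3: ⌊$133,558 × 125%/4⌋ = $41,736. Book value $91,822.

$91,822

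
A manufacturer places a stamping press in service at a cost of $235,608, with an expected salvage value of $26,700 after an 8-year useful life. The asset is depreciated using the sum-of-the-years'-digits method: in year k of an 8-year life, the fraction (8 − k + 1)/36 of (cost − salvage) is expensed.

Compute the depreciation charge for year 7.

Depreciable base = $235,608 − $26,700 = $208,908.
Sum of the years' digits = 8+7+6+5+4+3+2+1 = 36.
Year 1: $208,908 × 8/36 = $46,424. Book value $189,184.
Year 2: $208,908 × 7/36 = $40,621. Book value $148,563.
Year 3: $208,908 × 6/36 = $34,818. Book value $113,745.
Year 4: $208,908 × 5/36 = $29,015. Book value $84,730.
Year 5: $208,908 × 4/36 = $23,212. Book value $61,518.
Year 6: $208,908 × 3/36 = $17,409. Book value $44,109.
Year 7: $208,908 × 2/36 = $11,606. Book value $32,503.

$11,606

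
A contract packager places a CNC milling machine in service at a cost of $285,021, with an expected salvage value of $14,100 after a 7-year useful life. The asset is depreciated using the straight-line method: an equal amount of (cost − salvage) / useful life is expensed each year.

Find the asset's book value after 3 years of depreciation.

Depreciable base = $285,021 − $14,100 = $270,921.
Annual expense = $270,921 / 7 = $38,703.
End of year 1: book value $246,318.
End of year 2: book value $207,615.
End of year 3: book value $168,912.

$168,912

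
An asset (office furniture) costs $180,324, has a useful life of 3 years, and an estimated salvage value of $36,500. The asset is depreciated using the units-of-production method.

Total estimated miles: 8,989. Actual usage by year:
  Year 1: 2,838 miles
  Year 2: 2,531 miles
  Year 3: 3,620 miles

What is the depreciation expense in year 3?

$57,920

Depreciable base = $180,324 − $36,500 = $143,824.
Rate = $143,824 / 8,989 miles = $16 per mile.
Year 1: 2,838 × $16 = $45,408. Book value $134,916.
Year 2: 2,531 × $16 = $40,496. Book value $94,420.
Year 3: 3,620 × $16 = $57,920. Book value $36,500.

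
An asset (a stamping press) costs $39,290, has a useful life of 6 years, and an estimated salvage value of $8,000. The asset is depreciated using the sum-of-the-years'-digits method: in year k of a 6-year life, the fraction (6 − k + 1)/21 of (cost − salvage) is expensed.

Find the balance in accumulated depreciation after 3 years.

Depreciable base = $39,290 − $8,000 = $31,290.
Sum of the years' digits = 6+5+4+3+2+1 = 21.
Year 1: $31,290 × 6/21 = $8,940. Book value $30,350.
Year 2: $31,290 × 5/21 = $7,450. Book value $22,900.
Year 3: $31,290 × 4/21 = $5,960. Book value $16,940.
Accumulated through year 3 = $39,290 − $16,940 = $22,350.

$22,350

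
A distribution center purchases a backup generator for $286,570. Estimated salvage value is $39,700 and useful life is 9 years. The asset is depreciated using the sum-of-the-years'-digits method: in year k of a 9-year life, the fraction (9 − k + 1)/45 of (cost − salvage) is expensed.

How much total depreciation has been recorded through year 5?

$192,010

Depreciable base = $286,570 − $39,700 = $246,870.
Sum of the years' digits = 9+8+7+6+5+4+3+2+1 = 45.
Year 1: $246,870 × 9/45 = $49,374. Book value $237,196.
Year 2: $246,870 × 8/45 = $43,888. Book value $193,308.
Year 3: $246,870 × 7/45 = $38,402. Book value $154,906.
Year 4: $246,870 × 6/45 = $32,916. Book value $121,990.
Year 5: $246,870 × 5/45 = $27,430. Book value $94,560.
Accumulated through year 5 = $286,570 − $94,560 = $192,010.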